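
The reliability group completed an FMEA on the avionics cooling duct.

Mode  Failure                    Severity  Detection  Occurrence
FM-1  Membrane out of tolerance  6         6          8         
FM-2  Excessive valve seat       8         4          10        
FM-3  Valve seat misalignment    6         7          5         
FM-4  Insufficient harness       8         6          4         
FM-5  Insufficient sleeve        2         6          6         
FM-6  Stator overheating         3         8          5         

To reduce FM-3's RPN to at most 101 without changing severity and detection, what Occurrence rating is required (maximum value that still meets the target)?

2

FM-3: S=6, O=5, D=7 → current RPN = 210.
Fixed product = 42. Need 42 × O ≤ 101, so O ≤ 101/42 = 2.40.
Maximum integer Occurrence rating = 2 (gives RPN 84; O=3 would give 126 > 101).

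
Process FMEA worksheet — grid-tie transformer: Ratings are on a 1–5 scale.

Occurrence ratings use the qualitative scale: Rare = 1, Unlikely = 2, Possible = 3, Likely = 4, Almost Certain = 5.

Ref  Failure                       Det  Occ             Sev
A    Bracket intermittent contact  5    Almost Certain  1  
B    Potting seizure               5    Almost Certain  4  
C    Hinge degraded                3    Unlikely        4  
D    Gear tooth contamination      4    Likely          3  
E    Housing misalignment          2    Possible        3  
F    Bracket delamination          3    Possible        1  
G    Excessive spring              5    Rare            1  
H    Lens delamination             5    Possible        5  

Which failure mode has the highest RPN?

RPN = Severity × Occurrence × Detection:
  A: 1 × 5 × 5 = 25
  B: 4 × 5 × 5 = 100
  C: 4 × 2 × 3 = 24
  D: 3 × 4 × 4 = 48
  E: 3 × 3 × 2 = 18
  F: 1 × 3 × 3 = 9
  G: 1 × 1 × 5 = 5
  H: 5 × 3 × 5 = 75
Highest RPN is 100 → B.

B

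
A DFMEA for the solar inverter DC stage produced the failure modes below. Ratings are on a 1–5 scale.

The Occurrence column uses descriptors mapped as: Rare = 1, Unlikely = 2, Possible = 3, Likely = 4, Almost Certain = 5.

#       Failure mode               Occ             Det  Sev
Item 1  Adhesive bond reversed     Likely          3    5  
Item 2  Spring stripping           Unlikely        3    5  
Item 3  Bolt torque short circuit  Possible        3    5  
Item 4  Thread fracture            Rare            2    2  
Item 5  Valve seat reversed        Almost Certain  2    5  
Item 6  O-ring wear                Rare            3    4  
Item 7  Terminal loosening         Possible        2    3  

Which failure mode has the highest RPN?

RPN = Severity × Occurrence × Detection:
  Item 1: 5 × 4 × 3 = 60
  Item 2: 5 × 2 × 3 = 30
  Item 3: 5 × 3 × 3 = 45
  Item 4: 2 × 1 × 2 = 4
  Item 5: 5 × 5 × 2 = 50
  Item 6: 4 × 1 × 3 = 12
  Item 7: 3 × 3 × 2 = 18
Highest RPN is 60 → Item 1.

Item 1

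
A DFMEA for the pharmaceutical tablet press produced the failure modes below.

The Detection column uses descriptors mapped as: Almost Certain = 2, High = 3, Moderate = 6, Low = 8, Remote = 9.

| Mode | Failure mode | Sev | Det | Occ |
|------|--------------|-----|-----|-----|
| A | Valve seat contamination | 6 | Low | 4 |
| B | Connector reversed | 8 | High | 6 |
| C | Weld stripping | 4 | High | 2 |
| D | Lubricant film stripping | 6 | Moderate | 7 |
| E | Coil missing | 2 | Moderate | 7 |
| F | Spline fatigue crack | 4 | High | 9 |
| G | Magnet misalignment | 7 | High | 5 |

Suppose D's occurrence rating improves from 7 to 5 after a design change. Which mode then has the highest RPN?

A

RPN = Severity × Occurrence × Detection:
  A: 6 × 4 × 8 = 192
  B: 8 × 6 × 3 = 144
  C: 4 × 2 × 3 = 24
  D: 6 × 7 × 6 = 252
  E: 2 × 7 × 6 = 84
  F: 4 × 9 × 3 = 108
  G: 7 × 5 × 3 = 105
After action: D → 6 × 5 × 6 = 180.
Revised RPNs: A=192, D=180, B=144, F=108, G=105, E=84, C=24.
Highest is now A (192).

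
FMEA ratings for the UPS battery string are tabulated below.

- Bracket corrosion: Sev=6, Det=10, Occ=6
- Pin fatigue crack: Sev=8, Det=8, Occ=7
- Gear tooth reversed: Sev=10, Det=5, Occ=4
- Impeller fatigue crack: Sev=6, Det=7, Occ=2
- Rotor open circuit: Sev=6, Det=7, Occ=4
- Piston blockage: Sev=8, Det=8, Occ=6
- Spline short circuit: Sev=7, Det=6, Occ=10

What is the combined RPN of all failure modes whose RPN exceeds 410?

868

RPN = Severity × Occurrence × Detection:
  Bracket corrosion: 6 × 6 × 10 = 360
  Pin fatigue crack: 8 × 7 × 8 = 448
  Gear tooth reversed: 10 × 4 × 5 = 200
  Impeller fatigue crack: 6 × 2 × 7 = 84
  Rotor open circuit: 6 × 4 × 7 = 168
  Piston blockage: 8 × 6 × 8 = 384
  Spline short circuit: 7 × 10 × 6 = 420
RPN > 410: Pin fatigue crack (448), Spline short circuit (420).
Sum: 448 + 420 = 868.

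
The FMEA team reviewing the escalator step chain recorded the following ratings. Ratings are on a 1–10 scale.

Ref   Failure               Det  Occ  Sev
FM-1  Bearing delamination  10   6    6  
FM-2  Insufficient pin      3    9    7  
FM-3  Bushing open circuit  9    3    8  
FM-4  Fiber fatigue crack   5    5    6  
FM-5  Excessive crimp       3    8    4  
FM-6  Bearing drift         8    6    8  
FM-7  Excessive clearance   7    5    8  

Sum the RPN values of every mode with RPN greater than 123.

1579

RPN = Severity × Occurrence × Detection:
  FM-1: 6 × 6 × 10 = 360
  FM-2: 7 × 9 × 3 = 189
  FM-3: 8 × 3 × 9 = 216
  FM-4: 6 × 5 × 5 = 150
  FM-5: 4 × 8 × 3 = 96
  FM-6: 8 × 6 × 8 = 384
  FM-7: 8 × 5 × 7 = 280
RPN > 123: FM-1 (360), FM-2 (189), FM-3 (216), FM-4 (150), FM-6 (384), FM-7 (280).
Sum: 360 + 189 + 216 + 150 + 384 + 280 = 1579.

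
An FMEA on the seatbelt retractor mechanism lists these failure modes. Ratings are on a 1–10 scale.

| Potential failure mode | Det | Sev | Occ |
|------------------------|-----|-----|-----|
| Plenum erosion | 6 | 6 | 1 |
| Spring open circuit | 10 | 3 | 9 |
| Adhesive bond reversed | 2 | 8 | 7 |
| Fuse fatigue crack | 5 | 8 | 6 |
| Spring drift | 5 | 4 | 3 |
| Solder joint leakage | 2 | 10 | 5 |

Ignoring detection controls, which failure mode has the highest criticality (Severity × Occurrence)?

Criticality = Severity × Occurrence:
  Plenum erosion: 6 × 1 = 6
  Spring open circuit: 3 × 9 = 27
  Adhesive bond reversed: 8 × 7 = 56
  Fuse fatigue crack: 8 × 6 = 48
  Spring drift: 4 × 3 = 12
  Solder joint leakage: 10 × 5 = 50
Highest criticality is 56 → Adhesive bond reversed.

Adhesive bond reversed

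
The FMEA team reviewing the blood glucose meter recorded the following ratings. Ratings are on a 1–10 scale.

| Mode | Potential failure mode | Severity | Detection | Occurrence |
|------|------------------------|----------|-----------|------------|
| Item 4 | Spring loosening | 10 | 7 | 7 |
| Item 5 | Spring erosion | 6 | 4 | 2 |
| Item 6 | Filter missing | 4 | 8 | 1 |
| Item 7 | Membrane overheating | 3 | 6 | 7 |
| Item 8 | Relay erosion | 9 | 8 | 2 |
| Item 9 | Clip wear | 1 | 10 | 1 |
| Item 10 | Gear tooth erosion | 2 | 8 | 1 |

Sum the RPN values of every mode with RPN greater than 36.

808

RPN = Severity × Occurrence × Detection:
  Item 4: 10 × 7 × 7 = 490
  Item 5: 6 × 2 × 4 = 48
  Item 6: 4 × 1 × 8 = 32
  Item 7: 3 × 7 × 6 = 126
  Item 8: 9 × 2 × 8 = 144
  Item 9: 1 × 1 × 10 = 10
  Item 10: 2 × 1 × 8 = 16
RPN > 36: Item 4 (490), Item 5 (48), Item 7 (126), Item 8 (144).
Sum: 490 + 48 + 126 + 144 = 808.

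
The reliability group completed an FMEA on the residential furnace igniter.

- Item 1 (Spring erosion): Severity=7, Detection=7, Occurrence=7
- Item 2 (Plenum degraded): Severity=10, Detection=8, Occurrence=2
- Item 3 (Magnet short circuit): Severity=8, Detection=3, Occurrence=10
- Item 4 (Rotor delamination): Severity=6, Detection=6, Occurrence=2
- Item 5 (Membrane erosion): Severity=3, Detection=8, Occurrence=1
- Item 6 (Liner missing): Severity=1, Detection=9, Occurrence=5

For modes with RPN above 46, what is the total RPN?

RPN = Severity × Occurrence × Detection:
  Item 1: 7 × 7 × 7 = 343
  Item 2: 10 × 2 × 8 = 160
  Item 3: 8 × 10 × 3 = 240
  Item 4: 6 × 2 × 6 = 72
  Item 5: 3 × 1 × 8 = 24
  Item 6: 1 × 5 × 9 = 45
RPN > 46: Item 1 (343), Item 2 (160), Item 3 (240), Item 4 (72).
Sum: 343 + 160 + 240 + 72 = 815.

815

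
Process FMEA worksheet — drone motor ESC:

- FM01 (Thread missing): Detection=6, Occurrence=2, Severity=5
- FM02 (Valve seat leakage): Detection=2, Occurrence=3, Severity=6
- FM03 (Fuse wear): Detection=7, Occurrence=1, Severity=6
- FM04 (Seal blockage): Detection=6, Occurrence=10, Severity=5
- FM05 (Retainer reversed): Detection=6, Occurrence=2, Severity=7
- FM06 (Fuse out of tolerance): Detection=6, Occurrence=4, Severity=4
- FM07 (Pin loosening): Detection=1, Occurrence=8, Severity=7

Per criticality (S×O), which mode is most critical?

Criticality = Severity × Occurrence:
  FM01: 5 × 2 = 10
  FM02: 6 × 3 = 18
  FM03: 6 × 1 = 6
  FM04: 5 × 10 = 50
  FM05: 7 × 2 = 14
  FM06: 4 × 4 = 16
  FM07: 7 × 8 = 56
Highest criticality is 56 → FM07.

FM07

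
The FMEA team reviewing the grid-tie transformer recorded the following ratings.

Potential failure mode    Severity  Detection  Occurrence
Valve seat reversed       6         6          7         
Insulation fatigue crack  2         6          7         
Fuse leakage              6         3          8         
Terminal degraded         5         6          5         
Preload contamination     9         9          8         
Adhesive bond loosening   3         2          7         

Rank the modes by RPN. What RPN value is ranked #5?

RPN = Severity × Occurrence × Detection:
  Valve seat reversed: 6 × 7 × 6 = 252
  Insulation fatigue crack: 2 × 7 × 6 = 84
  Fuse leakage: 6 × 8 × 3 = 144
  Terminal degraded: 5 × 5 × 6 = 150
  Preload contamination: 9 × 8 × 9 = 648
  Adhesive bond loosening: 3 × 7 × 2 = 42
Sorted descending: 648, 252, 150, 144, 84, 42.
The fifth-highest RPN is 84 (Insulation fatigue crack).

84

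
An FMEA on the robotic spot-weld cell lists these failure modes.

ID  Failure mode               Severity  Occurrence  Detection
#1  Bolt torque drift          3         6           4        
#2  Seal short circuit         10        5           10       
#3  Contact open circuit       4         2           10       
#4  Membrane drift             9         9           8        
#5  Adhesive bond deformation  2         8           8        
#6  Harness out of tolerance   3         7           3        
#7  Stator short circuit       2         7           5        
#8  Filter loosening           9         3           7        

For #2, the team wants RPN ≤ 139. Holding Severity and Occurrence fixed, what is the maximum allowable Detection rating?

#2: S=10, O=5, D=10 → current RPN = 500.
Fixed product = 50. Need 50 × D ≤ 139, so D ≤ 139/50 = 2.78.
Maximum integer Detection rating = 2 (gives RPN 100; D=3 would give 150 > 139).

2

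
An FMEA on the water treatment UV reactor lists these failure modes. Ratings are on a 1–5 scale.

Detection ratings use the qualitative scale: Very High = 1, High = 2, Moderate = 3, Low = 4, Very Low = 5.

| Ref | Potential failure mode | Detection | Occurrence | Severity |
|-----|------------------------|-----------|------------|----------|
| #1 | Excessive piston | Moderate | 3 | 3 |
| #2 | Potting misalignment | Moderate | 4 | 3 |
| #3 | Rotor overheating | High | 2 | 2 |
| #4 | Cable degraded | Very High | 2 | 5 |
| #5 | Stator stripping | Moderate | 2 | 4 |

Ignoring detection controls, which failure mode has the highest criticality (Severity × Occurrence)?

#2

Criticality = Severity × Occurrence:
  #1: 3 × 3 = 9
  #2: 3 × 4 = 12
  #3: 2 × 2 = 4
  #4: 5 × 2 = 10
  #5: 4 × 2 = 8
Highest criticality is 12 → #2.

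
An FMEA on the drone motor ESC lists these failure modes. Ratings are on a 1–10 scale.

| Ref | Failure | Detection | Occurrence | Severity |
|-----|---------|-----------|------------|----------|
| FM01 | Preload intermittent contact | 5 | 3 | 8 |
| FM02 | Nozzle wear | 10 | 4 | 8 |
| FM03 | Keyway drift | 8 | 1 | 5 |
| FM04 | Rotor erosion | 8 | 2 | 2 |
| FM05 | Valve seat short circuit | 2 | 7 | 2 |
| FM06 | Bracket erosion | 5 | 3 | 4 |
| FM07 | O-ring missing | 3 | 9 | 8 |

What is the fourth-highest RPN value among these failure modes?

RPN = Severity × Occurrence × Detection:
  FM01: 8 × 3 × 5 = 120
  FM02: 8 × 4 × 10 = 320
  FM03: 5 × 1 × 8 = 40
  FM04: 2 × 2 × 8 = 32
  FM05: 2 × 7 × 2 = 28
  FM06: 4 × 3 × 5 = 60
  FM07: 8 × 9 × 3 = 216
Sorted descending: 320, 216, 120, 60, 40, 32, 28.
The fourth-highest RPN is 60 (FM06).

60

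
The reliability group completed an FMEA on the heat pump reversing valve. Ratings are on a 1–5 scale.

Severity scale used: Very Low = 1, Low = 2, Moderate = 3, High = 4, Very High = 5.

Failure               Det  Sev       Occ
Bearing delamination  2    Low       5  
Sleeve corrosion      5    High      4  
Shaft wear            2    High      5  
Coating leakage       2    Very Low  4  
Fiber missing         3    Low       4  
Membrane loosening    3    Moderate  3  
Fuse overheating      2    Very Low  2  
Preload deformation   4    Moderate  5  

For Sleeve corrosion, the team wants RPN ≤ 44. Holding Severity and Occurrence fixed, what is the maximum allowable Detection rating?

Sleeve corrosion: S=4, O=4, D=5 → current RPN = 80.
Fixed product = 16. Need 16 × D ≤ 44, so D ≤ 44/16 = 2.75.
Maximum integer Detection rating = 2 (gives RPN 32; D=3 would give 48 > 44).

2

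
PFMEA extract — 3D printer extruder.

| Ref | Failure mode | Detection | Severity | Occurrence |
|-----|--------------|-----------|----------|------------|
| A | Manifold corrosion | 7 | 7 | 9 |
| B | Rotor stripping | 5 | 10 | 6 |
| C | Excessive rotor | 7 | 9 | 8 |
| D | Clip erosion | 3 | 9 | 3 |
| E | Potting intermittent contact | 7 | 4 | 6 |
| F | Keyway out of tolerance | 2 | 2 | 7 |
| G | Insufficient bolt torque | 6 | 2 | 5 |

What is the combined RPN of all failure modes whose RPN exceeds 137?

1413

RPN = Severity × Occurrence × Detection:
  A: 7 × 9 × 7 = 441
  B: 10 × 6 × 5 = 300
  C: 9 × 8 × 7 = 504
  D: 9 × 3 × 3 = 81
  E: 4 × 6 × 7 = 168
  F: 2 × 7 × 2 = 28
  G: 2 × 5 × 6 = 60
RPN > 137: A (441), B (300), C (504), E (168).
Sum: 441 + 300 + 504 + 168 = 1413.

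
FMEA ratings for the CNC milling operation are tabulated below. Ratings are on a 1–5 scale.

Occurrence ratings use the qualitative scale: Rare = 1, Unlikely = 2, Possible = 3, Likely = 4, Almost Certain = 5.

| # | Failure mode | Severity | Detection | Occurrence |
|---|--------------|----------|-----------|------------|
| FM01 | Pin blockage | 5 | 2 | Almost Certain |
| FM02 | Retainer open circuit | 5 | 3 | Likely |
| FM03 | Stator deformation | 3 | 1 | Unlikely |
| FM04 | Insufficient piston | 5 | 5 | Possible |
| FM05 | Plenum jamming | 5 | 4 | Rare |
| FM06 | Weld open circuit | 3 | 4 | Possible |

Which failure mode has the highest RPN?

FM04

RPN = Severity × Occurrence × Detection:
  FM01: 5 × 5 × 2 = 50
  FM02: 5 × 4 × 3 = 60
  FM03: 3 × 2 × 1 = 6
  FM04: 5 × 3 × 5 = 75
  FM05: 5 × 1 × 4 = 20
  FM06: 3 × 3 × 4 = 36
Highest RPN is 75 → FM04.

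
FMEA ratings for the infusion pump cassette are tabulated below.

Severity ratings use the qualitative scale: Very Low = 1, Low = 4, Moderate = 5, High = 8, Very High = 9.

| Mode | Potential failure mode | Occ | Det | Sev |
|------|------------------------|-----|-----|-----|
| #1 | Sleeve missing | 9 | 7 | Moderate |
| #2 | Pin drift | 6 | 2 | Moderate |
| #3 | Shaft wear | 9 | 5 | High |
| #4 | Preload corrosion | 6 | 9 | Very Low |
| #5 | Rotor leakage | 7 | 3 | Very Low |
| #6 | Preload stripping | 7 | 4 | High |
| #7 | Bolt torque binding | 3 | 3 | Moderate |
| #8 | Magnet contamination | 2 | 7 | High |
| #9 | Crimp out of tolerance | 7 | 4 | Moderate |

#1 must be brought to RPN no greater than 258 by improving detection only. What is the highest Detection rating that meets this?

5

#1: S=5, O=9, D=7 → current RPN = 315.
Fixed product = 45. Need 45 × D ≤ 258, so D ≤ 258/45 = 5.73.
Maximum integer Detection rating = 5 (gives RPN 225; D=6 would give 270 > 258).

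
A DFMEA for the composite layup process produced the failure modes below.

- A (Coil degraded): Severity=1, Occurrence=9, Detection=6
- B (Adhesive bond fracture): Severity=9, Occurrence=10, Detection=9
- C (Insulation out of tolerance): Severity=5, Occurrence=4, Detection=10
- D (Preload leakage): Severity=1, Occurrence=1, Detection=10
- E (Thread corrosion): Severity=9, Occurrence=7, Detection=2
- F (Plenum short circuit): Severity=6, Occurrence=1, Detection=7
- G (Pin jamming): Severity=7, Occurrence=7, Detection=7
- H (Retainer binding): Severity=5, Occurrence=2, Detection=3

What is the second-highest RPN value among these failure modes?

RPN = Severity × Occurrence × Detection:
  A: 1 × 9 × 6 = 54
  B: 9 × 10 × 9 = 810
  C: 5 × 4 × 10 = 200
  D: 1 × 1 × 10 = 10
  E: 9 × 7 × 2 = 126
  F: 6 × 1 × 7 = 42
  G: 7 × 7 × 7 = 343
  H: 5 × 2 × 3 = 30
Sorted descending: 810, 343, 200, 126, 54, 42, 30, 10.
The second-highest RPN is 343 (G).

343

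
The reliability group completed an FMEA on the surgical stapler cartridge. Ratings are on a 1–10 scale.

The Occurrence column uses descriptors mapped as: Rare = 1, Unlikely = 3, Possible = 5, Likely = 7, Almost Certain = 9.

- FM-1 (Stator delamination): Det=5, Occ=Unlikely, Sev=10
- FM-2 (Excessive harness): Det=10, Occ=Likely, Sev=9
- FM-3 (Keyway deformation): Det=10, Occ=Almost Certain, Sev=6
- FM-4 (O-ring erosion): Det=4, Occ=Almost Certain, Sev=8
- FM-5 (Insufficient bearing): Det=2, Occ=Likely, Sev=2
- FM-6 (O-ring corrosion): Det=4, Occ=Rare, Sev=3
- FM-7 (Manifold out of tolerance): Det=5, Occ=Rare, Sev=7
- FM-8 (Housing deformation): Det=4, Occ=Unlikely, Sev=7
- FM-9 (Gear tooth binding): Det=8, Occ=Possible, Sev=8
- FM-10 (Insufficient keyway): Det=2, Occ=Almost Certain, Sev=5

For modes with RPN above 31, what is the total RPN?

RPN = Severity × Occurrence × Detection:
  FM-1: 10 × 3 × 5 = 150
  FM-2: 9 × 7 × 10 = 630
  FM-3: 6 × 9 × 10 = 540
  FM-4: 8 × 9 × 4 = 288
  FM-5: 2 × 7 × 2 = 28
  FM-6: 3 × 1 × 4 = 12
  FM-7: 7 × 1 × 5 = 35
  FM-8: 7 × 3 × 4 = 84
  FM-9: 8 × 5 × 8 = 320
  FM-10: 5 × 9 × 2 = 90
RPN > 31: FM-1 (150), FM-2 (630), FM-3 (540), FM-4 (288), FM-7 (35), FM-8 (84), FM-9 (320), FM-10 (90).
Sum: 150 + 630 + 540 + 288 + 35 + 84 + 320 + 90 = 2137.

2137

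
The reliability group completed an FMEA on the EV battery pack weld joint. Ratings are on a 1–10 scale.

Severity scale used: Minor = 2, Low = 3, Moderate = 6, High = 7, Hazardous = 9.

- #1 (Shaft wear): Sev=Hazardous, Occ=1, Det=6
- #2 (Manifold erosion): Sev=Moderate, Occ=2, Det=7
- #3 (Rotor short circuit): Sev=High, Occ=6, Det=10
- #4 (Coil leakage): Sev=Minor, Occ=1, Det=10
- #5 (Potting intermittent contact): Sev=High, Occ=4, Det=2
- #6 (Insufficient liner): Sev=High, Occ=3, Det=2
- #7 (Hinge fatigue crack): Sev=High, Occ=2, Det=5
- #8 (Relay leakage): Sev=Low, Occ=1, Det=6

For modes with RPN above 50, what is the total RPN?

RPN = Severity × Occurrence × Detection:
  #1: 9 × 1 × 6 = 54
  #2: 6 × 2 × 7 = 84
  #3: 7 × 6 × 10 = 420
  #4: 2 × 1 × 10 = 20
  #5: 7 × 4 × 2 = 56
  #6: 7 × 3 × 2 = 42
  #7: 7 × 2 × 5 = 70
  #8: 3 × 1 × 6 = 18
RPN > 50: #1 (54), #2 (84), #3 (420), #5 (56), #7 (70).
Sum: 54 + 84 + 420 + 56 + 70 = 684.

684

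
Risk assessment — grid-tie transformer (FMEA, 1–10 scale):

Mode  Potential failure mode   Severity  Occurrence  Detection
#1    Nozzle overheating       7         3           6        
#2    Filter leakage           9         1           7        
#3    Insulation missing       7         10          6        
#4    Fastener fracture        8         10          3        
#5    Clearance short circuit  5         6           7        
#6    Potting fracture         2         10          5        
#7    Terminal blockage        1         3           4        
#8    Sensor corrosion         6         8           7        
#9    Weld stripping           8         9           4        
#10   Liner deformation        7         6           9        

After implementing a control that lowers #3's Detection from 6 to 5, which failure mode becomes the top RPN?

#10

RPN = Severity × Occurrence × Detection:
  #1: 7 × 3 × 6 = 126
  #2: 9 × 1 × 7 = 63
  #3: 7 × 10 × 6 = 420
  #4: 8 × 10 × 3 = 240
  #5: 5 × 6 × 7 = 210
  #6: 2 × 10 × 5 = 100
  #7: 1 × 3 × 4 = 12
  #8: 6 × 8 × 7 = 336
  #9: 8 × 9 × 4 = 288
  #10: 7 × 6 × 9 = 378
After action: #3 → 7 × 10 × 5 = 350.
Revised RPNs: #10=378, #3=350, #8=336, #9=288, #4=240, #5=210, #1=126, #6=100, #2=63, #7=12.
Highest is now #10 (378).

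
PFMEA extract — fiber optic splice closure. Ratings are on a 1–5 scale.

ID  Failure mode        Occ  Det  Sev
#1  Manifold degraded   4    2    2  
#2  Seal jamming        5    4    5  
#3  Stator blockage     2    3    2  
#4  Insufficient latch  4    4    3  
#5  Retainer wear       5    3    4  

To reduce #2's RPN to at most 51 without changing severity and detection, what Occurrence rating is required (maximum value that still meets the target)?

#2: S=5, O=5, D=4 → current RPN = 100.
Fixed product = 20. Need 20 × O ≤ 51, so O ≤ 51/20 = 2.55.
Maximum integer Occurrence rating = 2 (gives RPN 40; O=3 would give 60 > 51).

2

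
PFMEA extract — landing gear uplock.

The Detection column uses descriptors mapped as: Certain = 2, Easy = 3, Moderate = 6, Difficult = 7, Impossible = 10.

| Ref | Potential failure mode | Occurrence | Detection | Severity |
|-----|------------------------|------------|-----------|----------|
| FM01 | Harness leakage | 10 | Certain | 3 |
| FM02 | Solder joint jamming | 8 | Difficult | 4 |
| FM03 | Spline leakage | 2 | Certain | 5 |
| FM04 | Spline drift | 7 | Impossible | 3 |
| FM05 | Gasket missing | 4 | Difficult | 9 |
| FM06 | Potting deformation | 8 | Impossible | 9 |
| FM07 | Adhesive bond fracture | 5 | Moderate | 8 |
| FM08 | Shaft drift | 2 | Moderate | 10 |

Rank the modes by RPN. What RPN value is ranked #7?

RPN = Severity × Occurrence × Detection:
  FM01: 3 × 10 × 2 = 60
  FM02: 4 × 8 × 7 = 224
  FM03: 5 × 2 × 2 = 20
  FM04: 3 × 7 × 10 = 210
  FM05: 9 × 4 × 7 = 252
  FM06: 9 × 8 × 10 = 720
  FM07: 8 × 5 × 6 = 240
  FM08: 10 × 2 × 6 = 120
Sorted descending: 720, 252, 240, 224, 210, 120, 60, 20.
The seventh-highest RPN is 60 (FM01).

60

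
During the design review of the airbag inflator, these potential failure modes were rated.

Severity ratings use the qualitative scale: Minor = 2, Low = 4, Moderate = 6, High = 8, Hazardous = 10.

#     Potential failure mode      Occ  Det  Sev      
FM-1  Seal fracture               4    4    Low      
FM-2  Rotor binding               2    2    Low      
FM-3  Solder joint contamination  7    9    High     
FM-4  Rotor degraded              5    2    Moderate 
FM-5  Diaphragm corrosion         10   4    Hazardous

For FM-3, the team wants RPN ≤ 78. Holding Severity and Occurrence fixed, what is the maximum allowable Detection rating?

1

FM-3: S=8, O=7, D=9 → current RPN = 504.
Fixed product = 56. Need 56 × D ≤ 78, so D ≤ 78/56 = 1.39.
Maximum integer Detection rating = 1 (gives RPN 56; D=2 would give 112 > 78).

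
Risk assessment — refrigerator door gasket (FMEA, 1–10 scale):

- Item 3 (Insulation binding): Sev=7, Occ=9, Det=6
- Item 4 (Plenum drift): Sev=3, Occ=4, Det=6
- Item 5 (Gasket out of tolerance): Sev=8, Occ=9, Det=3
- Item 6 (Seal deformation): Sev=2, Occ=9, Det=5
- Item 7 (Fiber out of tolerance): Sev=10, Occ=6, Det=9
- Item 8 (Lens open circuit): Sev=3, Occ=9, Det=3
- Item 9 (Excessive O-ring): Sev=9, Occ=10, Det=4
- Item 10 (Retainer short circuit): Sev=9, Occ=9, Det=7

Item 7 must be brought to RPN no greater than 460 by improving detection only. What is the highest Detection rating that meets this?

Item 7: S=10, O=6, D=9 → current RPN = 540.
Fixed product = 60. Need 60 × D ≤ 460, so D ≤ 460/60 = 7.67.
Maximum integer Detection rating = 7 (gives RPN 420; D=8 would give 480 > 460).

7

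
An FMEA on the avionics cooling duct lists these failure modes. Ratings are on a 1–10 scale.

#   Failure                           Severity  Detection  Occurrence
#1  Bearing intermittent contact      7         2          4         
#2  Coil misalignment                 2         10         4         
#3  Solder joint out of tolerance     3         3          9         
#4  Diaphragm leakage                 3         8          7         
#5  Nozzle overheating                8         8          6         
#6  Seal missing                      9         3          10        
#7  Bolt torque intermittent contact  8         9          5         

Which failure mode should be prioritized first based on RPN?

#5

RPN = Severity × Occurrence × Detection:
  #1: 7 × 4 × 2 = 56
  #2: 2 × 4 × 10 = 80
  #3: 3 × 9 × 3 = 81
  #4: 3 × 7 × 8 = 168
  #5: 8 × 6 × 8 = 384
  #6: 9 × 10 × 3 = 270
  #7: 8 × 5 × 9 = 360
Highest RPN is 384 → #5.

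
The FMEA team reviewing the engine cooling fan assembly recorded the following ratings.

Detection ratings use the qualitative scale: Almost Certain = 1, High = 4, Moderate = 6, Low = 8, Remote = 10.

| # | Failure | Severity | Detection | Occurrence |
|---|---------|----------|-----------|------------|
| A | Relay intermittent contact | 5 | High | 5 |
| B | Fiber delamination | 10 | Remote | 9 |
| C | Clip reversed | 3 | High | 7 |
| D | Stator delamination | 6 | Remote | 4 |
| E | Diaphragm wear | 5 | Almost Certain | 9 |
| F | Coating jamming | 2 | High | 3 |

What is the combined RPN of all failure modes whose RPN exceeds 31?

1369

RPN = Severity × Occurrence × Detection:
  A: 5 × 5 × 4 = 100
  B: 10 × 9 × 10 = 900
  C: 3 × 7 × 4 = 84
  D: 6 × 4 × 10 = 240
  E: 5 × 9 × 1 = 45
  F: 2 × 3 × 4 = 24
RPN > 31: A (100), B (900), C (84), D (240), E (45).
Sum: 100 + 900 + 84 + 240 + 45 = 1369.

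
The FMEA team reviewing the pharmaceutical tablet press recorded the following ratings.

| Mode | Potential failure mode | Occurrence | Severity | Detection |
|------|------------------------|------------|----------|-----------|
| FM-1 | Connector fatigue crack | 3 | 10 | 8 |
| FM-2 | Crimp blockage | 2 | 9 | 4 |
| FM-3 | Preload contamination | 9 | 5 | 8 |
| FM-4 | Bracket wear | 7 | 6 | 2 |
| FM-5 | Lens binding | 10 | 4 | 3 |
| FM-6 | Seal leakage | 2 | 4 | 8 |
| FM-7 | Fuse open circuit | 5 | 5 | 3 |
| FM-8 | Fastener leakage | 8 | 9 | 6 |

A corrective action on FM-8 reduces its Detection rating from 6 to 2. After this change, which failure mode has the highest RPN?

FM-3

RPN = Severity × Occurrence × Detection:
  FM-1: 10 × 3 × 8 = 240
  FM-2: 9 × 2 × 4 = 72
  FM-3: 5 × 9 × 8 = 360
  FM-4: 6 × 7 × 2 = 84
  FM-5: 4 × 10 × 3 = 120
  FM-6: 4 × 2 × 8 = 64
  FM-7: 5 × 5 × 3 = 75
  FM-8: 9 × 8 × 6 = 432
After action: FM-8 → 9 × 8 × 2 = 144.
Revised RPNs: FM-3=360, FM-1=240, FM-8=144, FM-5=120, FM-4=84, FM-7=75, FM-2=72, FM-6=64.
Highest is now FM-3 (360).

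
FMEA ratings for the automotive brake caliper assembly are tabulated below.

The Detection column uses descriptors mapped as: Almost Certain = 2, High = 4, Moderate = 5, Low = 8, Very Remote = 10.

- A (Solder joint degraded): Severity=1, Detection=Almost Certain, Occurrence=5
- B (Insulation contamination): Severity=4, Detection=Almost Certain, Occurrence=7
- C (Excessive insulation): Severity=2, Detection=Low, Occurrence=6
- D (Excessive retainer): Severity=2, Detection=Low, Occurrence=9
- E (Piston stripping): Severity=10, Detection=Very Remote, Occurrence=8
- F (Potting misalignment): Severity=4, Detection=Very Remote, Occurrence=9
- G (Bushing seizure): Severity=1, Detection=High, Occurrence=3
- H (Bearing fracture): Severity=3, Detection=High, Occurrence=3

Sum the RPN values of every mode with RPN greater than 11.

1504

RPN = Severity × Occurrence × Detection:
  A: 1 × 5 × 2 = 10
  B: 4 × 7 × 2 = 56
  C: 2 × 6 × 8 = 96
  D: 2 × 9 × 8 = 144
  E: 10 × 8 × 10 = 800
  F: 4 × 9 × 10 = 360
  G: 1 × 3 × 4 = 12
  H: 3 × 3 × 4 = 36
RPN > 11: B (56), C (96), D (144), E (800), F (360), G (12), H (36).
Sum: 56 + 96 + 144 + 800 + 360 + 12 + 36 = 1504.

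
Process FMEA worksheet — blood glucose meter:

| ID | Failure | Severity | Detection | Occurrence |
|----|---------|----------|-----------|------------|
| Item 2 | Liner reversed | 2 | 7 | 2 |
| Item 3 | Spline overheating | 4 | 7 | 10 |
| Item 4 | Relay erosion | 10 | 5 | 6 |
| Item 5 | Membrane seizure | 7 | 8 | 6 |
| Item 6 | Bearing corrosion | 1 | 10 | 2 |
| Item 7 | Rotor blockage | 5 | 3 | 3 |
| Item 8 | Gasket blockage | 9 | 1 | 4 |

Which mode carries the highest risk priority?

RPN = Severity × Occurrence × Detection:
  Item 2: 2 × 2 × 7 = 28
  Item 3: 4 × 10 × 7 = 280
  Item 4: 10 × 6 × 5 = 300
  Item 5: 7 × 6 × 8 = 336
  Item 6: 1 × 2 × 10 = 20
  Item 7: 5 × 3 × 3 = 45
  Item 8: 9 × 4 × 1 = 36
Highest RPN is 336 → Item 5.

Item 5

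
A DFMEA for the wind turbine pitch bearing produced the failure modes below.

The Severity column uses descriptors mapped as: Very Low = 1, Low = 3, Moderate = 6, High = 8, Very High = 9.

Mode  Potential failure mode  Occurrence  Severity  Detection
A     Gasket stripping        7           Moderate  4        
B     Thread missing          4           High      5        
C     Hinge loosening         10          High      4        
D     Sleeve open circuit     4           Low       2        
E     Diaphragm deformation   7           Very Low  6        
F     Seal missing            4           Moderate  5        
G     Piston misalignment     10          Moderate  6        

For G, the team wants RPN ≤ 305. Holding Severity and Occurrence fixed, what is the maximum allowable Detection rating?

5

G: S=6, O=10, D=6 → current RPN = 360.
Fixed product = 60. Need 60 × D ≤ 305, so D ≤ 305/60 = 5.08.
Maximum integer Detection rating = 5 (gives RPN 300; D=6 would give 360 > 305).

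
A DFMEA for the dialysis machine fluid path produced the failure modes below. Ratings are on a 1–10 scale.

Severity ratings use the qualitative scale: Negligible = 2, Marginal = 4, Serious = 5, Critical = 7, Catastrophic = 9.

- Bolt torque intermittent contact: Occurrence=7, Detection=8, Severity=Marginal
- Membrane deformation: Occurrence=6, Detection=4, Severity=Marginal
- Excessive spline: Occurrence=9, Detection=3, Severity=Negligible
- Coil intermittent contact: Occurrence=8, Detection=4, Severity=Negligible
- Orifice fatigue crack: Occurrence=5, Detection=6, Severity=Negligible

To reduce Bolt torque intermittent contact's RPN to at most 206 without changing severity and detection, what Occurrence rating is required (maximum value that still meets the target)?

6

Bolt torque intermittent contact: S=4, O=7, D=8 → current RPN = 224.
Fixed product = 32. Need 32 × O ≤ 206, so O ≤ 206/32 = 6.44.
Maximum integer Occurrence rating = 6 (gives RPN 192; O=7 would give 224 > 206).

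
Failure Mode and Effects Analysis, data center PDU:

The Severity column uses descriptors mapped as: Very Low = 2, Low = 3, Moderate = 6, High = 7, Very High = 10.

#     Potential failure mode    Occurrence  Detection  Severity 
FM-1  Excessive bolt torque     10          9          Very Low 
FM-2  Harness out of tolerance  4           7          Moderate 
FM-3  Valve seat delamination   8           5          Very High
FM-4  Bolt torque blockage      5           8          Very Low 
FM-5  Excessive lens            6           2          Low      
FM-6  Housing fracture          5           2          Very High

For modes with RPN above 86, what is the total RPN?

RPN = Severity × Occurrence × Detection:
  FM-1: 2 × 10 × 9 = 180
  FM-2: 6 × 4 × 7 = 168
  FM-3: 10 × 8 × 5 = 400
  FM-4: 2 × 5 × 8 = 80
  FM-5: 3 × 6 × 2 = 36
  FM-6: 10 × 5 × 2 = 100
RPN > 86: FM-1 (180), FM-2 (168), FM-3 (400), FM-6 (100).
Sum: 180 + 168 + 400 + 100 = 848.

848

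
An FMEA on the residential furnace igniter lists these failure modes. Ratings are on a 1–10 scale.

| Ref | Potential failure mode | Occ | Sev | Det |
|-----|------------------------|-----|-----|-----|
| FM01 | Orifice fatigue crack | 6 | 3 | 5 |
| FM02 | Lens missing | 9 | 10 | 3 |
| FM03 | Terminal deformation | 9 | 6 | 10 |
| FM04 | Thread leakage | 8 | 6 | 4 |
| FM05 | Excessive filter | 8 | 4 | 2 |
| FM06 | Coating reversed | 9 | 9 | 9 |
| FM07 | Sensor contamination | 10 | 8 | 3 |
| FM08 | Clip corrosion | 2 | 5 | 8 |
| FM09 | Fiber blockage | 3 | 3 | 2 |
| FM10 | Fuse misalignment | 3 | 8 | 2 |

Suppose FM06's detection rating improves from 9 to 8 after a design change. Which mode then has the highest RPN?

FM06

RPN = Severity × Occurrence × Detection:
  FM01: 3 × 6 × 5 = 90
  FM02: 10 × 9 × 3 = 270
  FM03: 6 × 9 × 10 = 540
  FM04: 6 × 8 × 4 = 192
  FM05: 4 × 8 × 2 = 64
  FM06: 9 × 9 × 9 = 729
  FM07: 8 × 10 × 3 = 240
  FM08: 5 × 2 × 8 = 80
  FM09: 3 × 3 × 2 = 18
  FM10: 8 × 3 × 2 = 48
After action: FM06 → 9 × 9 × 8 = 648.
Revised RPNs: FM06=648, FM03=540, FM02=270, FM07=240, FM04=192, FM01=90, FM08=80, FM05=64, FM10=48, FM09=18.
Highest is now FM06 (648).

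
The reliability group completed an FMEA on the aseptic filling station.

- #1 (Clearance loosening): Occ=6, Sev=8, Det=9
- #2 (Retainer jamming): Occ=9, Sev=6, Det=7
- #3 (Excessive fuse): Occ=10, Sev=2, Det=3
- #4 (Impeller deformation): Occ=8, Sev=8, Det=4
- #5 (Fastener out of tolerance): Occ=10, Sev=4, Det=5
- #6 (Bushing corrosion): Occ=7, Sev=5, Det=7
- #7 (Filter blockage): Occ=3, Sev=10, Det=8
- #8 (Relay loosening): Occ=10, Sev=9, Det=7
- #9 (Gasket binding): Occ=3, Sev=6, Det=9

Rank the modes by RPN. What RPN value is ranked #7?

RPN = Severity × Occurrence × Detection:
  #1: 8 × 6 × 9 = 432
  #2: 6 × 9 × 7 = 378
  #3: 2 × 10 × 3 = 60
  #4: 8 × 8 × 4 = 256
  #5: 4 × 10 × 5 = 200
  #6: 5 × 7 × 7 = 245
  #7: 10 × 3 × 8 = 240
  #8: 9 × 10 × 7 = 630
  #9: 6 × 3 × 9 = 162
Sorted descending: 630, 432, 378, 256, 245, 240, 200, 162, 60.
The seventh-highest RPN is 200 (#5).

200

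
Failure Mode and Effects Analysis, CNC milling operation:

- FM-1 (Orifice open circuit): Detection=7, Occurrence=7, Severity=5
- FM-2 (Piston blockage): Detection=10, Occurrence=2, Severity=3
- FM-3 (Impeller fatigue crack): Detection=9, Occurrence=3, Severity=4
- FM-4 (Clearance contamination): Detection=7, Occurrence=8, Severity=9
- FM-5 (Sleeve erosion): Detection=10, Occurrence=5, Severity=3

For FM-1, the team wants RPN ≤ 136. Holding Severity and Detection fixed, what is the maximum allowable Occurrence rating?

FM-1: S=5, O=7, D=7 → current RPN = 245.
Fixed product = 35. Need 35 × O ≤ 136, so O ≤ 136/35 = 3.89.
Maximum integer Occurrence rating = 3 (gives RPN 105; O=4 would give 140 > 136).

3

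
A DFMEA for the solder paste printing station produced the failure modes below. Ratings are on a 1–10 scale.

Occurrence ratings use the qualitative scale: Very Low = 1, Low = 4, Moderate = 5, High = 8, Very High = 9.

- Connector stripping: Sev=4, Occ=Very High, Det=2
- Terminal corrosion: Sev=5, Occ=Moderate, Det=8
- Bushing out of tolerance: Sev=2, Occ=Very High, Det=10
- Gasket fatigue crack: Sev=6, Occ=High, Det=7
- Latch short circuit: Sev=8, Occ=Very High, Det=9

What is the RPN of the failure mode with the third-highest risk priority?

200

RPN = Severity × Occurrence × Detection:
  Connector stripping: 4 × 9 × 2 = 72
  Terminal corrosion: 5 × 5 × 8 = 200
  Bushing out of tolerance: 2 × 9 × 10 = 180
  Gasket fatigue crack: 6 × 8 × 7 = 336
  Latch short circuit: 8 × 9 × 9 = 648
Sorted descending: 648, 336, 200, 180, 72.
The third-highest RPN is 200 (Terminal corrosion).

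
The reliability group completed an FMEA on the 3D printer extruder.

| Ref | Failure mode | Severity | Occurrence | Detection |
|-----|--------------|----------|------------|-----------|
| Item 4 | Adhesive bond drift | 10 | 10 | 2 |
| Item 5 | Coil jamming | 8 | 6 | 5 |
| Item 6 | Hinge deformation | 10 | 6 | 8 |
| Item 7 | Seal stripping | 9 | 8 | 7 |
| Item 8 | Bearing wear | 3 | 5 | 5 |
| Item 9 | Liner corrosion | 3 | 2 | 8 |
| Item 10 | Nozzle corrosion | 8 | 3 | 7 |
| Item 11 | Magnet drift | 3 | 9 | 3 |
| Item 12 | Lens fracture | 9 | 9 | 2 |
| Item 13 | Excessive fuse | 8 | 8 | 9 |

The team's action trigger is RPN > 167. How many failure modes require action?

RPN = Severity × Occurrence × Detection:
  Item 4: 10 × 10 × 2 = 200
  Item 5: 8 × 6 × 5 = 240
  Item 6: 10 × 6 × 8 = 480
  Item 7: 9 × 8 × 7 = 504
  Item 8: 3 × 5 × 5 = 75
  Item 9: 3 × 2 × 8 = 48
  Item 10: 8 × 3 × 7 = 168
  Item 11: 3 × 9 × 3 = 81
  Item 12: 9 × 9 × 2 = 162
  Item 13: 8 × 8 × 9 = 576
Modes with RPN > 167: Item 4 (200), Item 5 (240), Item 6 (480), Item 7 (504), Item 10 (168), Item 13 (576) → 6.

6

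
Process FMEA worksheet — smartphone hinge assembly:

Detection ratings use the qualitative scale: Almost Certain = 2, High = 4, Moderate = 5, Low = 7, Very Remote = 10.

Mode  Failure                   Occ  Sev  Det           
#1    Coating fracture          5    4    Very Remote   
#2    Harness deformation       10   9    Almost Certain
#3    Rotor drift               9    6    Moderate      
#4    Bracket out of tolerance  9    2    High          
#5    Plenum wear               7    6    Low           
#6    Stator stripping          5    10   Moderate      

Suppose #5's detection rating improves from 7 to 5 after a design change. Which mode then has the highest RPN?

RPN = Severity × Occurrence × Detection:
  #1: 4 × 5 × 10 = 200
  #2: 9 × 10 × 2 = 180
  #3: 6 × 9 × 5 = 270
  #4: 2 × 9 × 4 = 72
  #5: 6 × 7 × 7 = 294
  #6: 10 × 5 × 5 = 250
After action: #5 → 6 × 7 × 5 = 210.
Revised RPNs: #3=270, #6=250, #5=210, #1=200, #2=180, #4=72.
Highest is now #3 (270).

#3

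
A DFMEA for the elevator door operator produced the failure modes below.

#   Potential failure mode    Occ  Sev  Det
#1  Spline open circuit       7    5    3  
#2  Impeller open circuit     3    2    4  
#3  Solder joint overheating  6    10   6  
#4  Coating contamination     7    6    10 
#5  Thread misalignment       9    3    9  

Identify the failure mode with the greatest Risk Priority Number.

#4

RPN = Severity × Occurrence × Detection:
  #1: 5 × 7 × 3 = 105
  #2: 2 × 3 × 4 = 24
  #3: 10 × 6 × 6 = 360
  #4: 6 × 7 × 10 = 420
  #5: 3 × 9 × 9 = 243
Highest RPN is 420 → #4.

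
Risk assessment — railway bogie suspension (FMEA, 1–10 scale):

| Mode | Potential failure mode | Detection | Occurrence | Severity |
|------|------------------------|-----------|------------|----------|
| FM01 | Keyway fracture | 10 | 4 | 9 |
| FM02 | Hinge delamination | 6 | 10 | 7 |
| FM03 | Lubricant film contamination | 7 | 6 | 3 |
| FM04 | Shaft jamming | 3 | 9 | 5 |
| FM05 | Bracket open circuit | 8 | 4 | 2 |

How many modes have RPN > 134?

3

RPN = Severity × Occurrence × Detection:
  FM01: 9 × 4 × 10 = 360
  FM02: 7 × 10 × 6 = 420
  FM03: 3 × 6 × 7 = 126
  FM04: 5 × 9 × 3 = 135
  FM05: 2 × 4 × 8 = 64
Modes with RPN > 134: FM01 (360), FM02 (420), FM04 (135) → 3.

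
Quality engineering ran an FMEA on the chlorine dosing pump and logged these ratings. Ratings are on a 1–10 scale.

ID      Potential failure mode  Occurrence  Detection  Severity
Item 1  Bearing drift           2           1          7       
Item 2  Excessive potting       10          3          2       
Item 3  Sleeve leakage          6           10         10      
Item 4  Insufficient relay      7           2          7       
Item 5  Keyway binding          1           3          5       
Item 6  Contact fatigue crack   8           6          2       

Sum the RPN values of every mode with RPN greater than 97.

RPN = Severity × Occurrence × Detection:
  Item 1: 7 × 2 × 1 = 14
  Item 2: 2 × 10 × 3 = 60
  Item 3: 10 × 6 × 10 = 600
  Item 4: 7 × 7 × 2 = 98
  Item 5: 5 × 1 × 3 = 15
  Item 6: 2 × 8 × 6 = 96
RPN > 97: Item 3 (600), Item 4 (98).
Sum: 600 + 98 = 698.

698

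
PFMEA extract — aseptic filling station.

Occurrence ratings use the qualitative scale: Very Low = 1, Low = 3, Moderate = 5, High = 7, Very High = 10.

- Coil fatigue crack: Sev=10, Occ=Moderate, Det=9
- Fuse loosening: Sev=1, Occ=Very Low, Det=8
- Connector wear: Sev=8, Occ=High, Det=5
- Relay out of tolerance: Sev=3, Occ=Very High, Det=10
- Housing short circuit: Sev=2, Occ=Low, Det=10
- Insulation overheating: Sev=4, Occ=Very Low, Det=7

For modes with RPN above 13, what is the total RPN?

RPN = Severity × Occurrence × Detection:
  Coil fatigue crack: 10 × 5 × 9 = 450
  Fuse loosening: 1 × 1 × 8 = 8
  Connector wear: 8 × 7 × 5 = 280
  Relay out of tolerance: 3 × 10 × 10 = 300
  Housing short circuit: 2 × 3 × 10 = 60
  Insulation overheating: 4 × 1 × 7 = 28
RPN > 13: Coil fatigue crack (450), Connector wear (280), Relay out of tolerance (300), Housing short circuit (60), Insulation overheating (28).
Sum: 450 + 280 + 300 + 60 + 28 = 1118.

1118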